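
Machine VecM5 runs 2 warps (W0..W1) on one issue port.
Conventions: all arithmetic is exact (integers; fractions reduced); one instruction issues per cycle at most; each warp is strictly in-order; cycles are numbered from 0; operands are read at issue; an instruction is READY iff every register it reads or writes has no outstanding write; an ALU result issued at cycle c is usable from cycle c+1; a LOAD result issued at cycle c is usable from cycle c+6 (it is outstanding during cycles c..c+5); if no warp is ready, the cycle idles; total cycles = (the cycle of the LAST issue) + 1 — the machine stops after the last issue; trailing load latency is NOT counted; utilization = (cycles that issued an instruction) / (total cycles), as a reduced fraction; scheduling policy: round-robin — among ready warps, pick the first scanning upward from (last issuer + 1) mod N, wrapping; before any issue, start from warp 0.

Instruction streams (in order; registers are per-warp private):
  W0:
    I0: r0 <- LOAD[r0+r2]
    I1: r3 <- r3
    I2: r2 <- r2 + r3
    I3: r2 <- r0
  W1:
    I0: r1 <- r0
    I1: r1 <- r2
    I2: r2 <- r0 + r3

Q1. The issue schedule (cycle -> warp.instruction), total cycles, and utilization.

cycle 0: W0.I0
cycle 1: W1.I0
cycle 2: W0.I1
cycle 3: W1.I1
cycle 4: W0.I2
cycle 5: W1.I2
cycle 6: W0.I3

Answer: 7 cycles, utilization 1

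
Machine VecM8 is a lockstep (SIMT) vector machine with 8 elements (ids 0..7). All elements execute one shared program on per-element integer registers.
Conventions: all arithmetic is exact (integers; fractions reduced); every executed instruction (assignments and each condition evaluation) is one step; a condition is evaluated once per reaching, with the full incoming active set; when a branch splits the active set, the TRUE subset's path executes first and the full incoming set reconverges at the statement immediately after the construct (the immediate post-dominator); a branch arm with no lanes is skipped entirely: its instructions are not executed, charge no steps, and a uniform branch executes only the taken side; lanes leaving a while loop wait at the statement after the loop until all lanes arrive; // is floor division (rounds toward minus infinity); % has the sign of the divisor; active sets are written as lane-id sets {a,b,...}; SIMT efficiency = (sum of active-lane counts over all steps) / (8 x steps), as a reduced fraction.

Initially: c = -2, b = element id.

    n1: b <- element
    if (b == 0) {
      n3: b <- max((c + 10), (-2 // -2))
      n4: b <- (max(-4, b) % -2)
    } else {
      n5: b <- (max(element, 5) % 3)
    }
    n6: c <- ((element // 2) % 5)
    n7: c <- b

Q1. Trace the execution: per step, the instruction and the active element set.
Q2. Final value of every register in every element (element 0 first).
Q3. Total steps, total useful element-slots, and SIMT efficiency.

step 0: b <- element                 {0,1,2,3,4,5,6,7}
step 1: eval (b == 0)                {0,1,2,3,4,5,6,7}
step 2: b <- max((c + 10), (-2 // -2)) {0}
step 3: b <- (max(-4, b) % -2)       {0}
step 4: b <- (max(element, 5) % 3)   {1,2,3,4,5,6,7}
step 5: c <- ((element // 2) % 5)    {0,1,2,3,4,5,6,7}
step 6: c <- b                       {0,1,2,3,4,5,6,7}

Answer: 7 steps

c: 0,2,2,2,2,2,0,1
b: 0,2,2,2,2,2,0,1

steps = 7; useful = 41; efficiency = 41/56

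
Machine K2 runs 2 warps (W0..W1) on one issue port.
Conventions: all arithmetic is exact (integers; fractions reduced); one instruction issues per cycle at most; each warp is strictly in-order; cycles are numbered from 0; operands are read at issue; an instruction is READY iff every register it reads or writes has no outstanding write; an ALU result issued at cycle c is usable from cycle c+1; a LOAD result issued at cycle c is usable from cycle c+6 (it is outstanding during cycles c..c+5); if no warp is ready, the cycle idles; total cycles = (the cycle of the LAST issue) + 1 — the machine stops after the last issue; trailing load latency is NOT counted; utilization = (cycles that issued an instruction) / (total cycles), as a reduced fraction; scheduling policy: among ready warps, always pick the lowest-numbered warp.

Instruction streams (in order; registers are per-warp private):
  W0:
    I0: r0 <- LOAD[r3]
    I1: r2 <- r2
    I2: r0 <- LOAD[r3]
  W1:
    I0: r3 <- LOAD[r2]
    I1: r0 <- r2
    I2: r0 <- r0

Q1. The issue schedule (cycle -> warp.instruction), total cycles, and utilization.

cycle 0: W0.I0
cycle 1: W0.I1
cycle 2: W1.I0
cycle 3: W1.I1
cycle 4: W1.I2
cycle 5: idle
cycle 6: W0.I2

Answer: 7 cycles, utilization 6/7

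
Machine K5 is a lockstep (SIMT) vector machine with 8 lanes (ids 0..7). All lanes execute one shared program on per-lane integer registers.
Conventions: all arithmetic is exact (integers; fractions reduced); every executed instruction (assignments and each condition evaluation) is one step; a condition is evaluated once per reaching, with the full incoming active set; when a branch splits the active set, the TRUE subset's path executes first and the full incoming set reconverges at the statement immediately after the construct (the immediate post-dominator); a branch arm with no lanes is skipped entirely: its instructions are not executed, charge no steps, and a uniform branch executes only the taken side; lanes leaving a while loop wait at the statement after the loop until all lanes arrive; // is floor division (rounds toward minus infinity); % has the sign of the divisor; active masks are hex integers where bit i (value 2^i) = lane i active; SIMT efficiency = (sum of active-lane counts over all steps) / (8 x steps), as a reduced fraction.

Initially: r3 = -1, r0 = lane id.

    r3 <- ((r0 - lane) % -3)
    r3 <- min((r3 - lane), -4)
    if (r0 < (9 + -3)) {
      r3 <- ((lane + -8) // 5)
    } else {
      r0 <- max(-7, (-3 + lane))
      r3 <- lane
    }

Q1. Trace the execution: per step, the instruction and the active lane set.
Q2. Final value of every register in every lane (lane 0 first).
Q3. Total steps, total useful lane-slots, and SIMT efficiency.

step 0: r3 <- ((r0 - lane) % -3)     0xff
step 1: r3 <- min((r3 - lane), -4)   0xff
step 2: eval (r0 < (9 + -3))         0xff
step 3: r3 <- ((lane + -8) // 5)     0x3f
step 4: r0 <- max(-7, (-3 + lane))   0xc0
step 5: r3 <- lane                   0xc0

Answer: 6 steps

r3: -2,-2,-2,-1,-1,-1,6,7
r0: 0,1,2,3,4,5,3,4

steps = 6; useful = 34; efficiency = 34/48 = 17/24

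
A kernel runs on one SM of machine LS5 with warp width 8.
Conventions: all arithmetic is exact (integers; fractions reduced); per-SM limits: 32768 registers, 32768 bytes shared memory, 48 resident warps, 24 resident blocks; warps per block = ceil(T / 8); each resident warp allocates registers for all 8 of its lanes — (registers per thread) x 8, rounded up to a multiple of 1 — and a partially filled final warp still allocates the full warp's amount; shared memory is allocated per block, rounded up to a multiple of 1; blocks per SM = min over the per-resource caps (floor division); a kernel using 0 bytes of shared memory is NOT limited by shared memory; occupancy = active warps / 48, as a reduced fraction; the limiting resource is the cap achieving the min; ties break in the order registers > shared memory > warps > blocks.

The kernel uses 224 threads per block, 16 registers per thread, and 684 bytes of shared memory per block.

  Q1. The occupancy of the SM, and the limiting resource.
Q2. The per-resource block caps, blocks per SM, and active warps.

Answer: occupancy 7/12, limited by warps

registers: 9 blocks
shared memory: 47 blocks
warps: 1 block
blocks: 24 blocks

Answer: 1 block, 28 active warps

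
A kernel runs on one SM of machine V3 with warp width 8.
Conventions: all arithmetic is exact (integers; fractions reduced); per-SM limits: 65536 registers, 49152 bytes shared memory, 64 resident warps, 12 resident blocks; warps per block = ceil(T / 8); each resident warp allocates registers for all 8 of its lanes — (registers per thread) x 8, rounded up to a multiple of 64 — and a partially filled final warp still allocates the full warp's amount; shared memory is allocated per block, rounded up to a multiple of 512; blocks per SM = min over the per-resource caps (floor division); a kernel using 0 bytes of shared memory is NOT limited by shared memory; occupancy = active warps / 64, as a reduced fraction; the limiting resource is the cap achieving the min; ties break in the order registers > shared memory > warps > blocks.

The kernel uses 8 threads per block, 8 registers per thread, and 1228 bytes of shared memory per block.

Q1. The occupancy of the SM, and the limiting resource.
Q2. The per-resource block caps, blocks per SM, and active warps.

Answer: occupancy 3/16, limited by blocks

registers: 1024 blocks
shared memory: 32 blocks
warps: 64 blocks
blocks: 12 blocks

Answer: 12 blocks, 12 active warps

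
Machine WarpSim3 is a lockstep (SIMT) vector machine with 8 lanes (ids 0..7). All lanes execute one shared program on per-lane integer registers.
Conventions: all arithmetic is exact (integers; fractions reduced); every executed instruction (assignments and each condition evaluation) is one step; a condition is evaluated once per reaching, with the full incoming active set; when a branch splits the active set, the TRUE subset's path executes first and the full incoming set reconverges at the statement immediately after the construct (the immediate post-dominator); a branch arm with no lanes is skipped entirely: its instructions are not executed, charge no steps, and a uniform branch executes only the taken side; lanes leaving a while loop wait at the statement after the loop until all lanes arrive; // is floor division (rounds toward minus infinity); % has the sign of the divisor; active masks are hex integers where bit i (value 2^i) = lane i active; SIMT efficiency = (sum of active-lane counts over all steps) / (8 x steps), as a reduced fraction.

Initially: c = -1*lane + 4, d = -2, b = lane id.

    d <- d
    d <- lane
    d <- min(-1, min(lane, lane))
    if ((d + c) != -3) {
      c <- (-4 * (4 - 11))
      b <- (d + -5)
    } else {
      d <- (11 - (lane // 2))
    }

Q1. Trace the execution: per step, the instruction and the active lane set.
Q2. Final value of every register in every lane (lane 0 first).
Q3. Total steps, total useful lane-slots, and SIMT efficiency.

step 0: d <- d                       0xff
step 1: d <- lane                    0xff
step 2: d <- min(-1, min(lane, lane)) 0xff
step 3: eval ((d + c) != -3)         0xff
step 4: c <- (-4 * (4 - 11))         0xbf
step 5: b <- (d + -5)                0xbf
step 6: d <- (11 - (lane // 2))      0x40

Answer: 7 steps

c: 28,28,28,28,28,28,-2,28
d: -1,-1,-1,-1,-1,-1,8,-1
b: -6,-6,-6,-6,-6,-6,6,-6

steps = 7; useful = 47; efficiency = 47/56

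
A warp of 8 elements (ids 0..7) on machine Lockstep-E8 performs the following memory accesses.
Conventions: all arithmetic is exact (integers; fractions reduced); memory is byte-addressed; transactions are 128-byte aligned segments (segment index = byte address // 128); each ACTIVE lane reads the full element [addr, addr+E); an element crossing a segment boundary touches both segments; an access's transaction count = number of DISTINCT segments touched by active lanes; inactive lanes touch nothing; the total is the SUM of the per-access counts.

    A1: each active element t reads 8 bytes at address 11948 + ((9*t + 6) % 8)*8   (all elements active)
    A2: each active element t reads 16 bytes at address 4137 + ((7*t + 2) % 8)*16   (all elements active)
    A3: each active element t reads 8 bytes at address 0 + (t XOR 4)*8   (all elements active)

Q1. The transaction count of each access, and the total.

A1: 1 transaction
A2: 2 transactions
A3: 1 transaction

Answer: 1,2,1; total 4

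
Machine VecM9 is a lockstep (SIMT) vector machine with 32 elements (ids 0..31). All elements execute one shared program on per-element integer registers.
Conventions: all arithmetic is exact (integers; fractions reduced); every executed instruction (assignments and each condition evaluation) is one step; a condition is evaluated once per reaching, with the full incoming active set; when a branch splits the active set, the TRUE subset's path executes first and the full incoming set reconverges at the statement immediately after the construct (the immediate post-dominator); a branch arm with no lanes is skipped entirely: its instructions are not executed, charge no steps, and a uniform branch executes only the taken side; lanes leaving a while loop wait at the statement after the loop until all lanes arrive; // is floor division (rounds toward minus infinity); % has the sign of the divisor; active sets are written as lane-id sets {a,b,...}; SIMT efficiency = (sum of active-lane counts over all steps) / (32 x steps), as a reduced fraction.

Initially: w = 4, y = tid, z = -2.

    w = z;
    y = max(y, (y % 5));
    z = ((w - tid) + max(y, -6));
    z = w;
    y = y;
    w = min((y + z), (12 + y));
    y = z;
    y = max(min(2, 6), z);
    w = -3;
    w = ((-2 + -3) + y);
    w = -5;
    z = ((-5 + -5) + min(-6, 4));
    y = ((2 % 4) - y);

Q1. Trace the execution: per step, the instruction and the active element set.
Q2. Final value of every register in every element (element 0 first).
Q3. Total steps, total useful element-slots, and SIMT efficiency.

step 0: w <- z                       {0,1,2,3,4,5,6,7,8,9,10,11,12,13,14,15,16,17,18,19,20,21,22,23,24,25,26,27,28,29,30,31}
step 1: y <- max(y, (y % 5))         {0,1,2,3,4,5,6,7,8,9,10,11,12,13,14,15,16,17,18,19,20,21,22,23,24,25,26,27,28,29,30,31}
step 2: z <- ((w - tid) + max(y, -6)) {0,1,2,3,4,5,6,7,8,9,10,11,12,13,14,15,16,17,18,19,20,21,22,23,24,25,26,27,28,29,30,31}
step 3: z <- w                       {0,1,2,3,4,5,6,7,8,9,10,11,12,13,14,15,16,17,18,19,20,21,22,23,24,25,26,27,28,29,30,31}
step 4: y <- y                       {0,1,2,3,4,5,6,7,8,9,10,11,12,13,14,15,16,17,18,19,20,21,22,23,24,25,26,27,28,29,30,31}
step 5: w <- min((y + z), (12 + y))  {0,1,2,3,4,5,6,7,8,9,10,11,12,13,14,15,16,17,18,19,20,21,22,23,24,25,26,27,28,29,30,31}
step 6: y <- z                       {0,1,2,3,4,5,6,7,8,9,10,11,12,13,14,15,16,17,18,19,20,21,22,23,24,25,26,27,28,29,30,31}
step 7: y <- max(min(2, 6), z)       {0,1,2,3,4,5,6,7,8,9,10,11,12,13,14,15,16,17,18,19,20,21,22,23,24,25,26,27,28,29,30,31}
step 8: w <- -3                      {0,1,2,3,4,5,6,7,8,9,10,11,12,13,14,15,16,17,18,19,20,21,22,23,24,25,26,27,28,29,30,31}
step 9: w <- ((-2 + -3) + y)         {0,1,2,3,4,5,6,7,8,9,10,11,12,13,14,15,16,17,18,19,20,21,22,23,24,25,26,27,28,29,30,31}
step 10: w <- -5                      {0,1,2,3,4,5,6,7,8,9,10,11,12,13,14,15,16,17,18,19,20,21,22,23,24,25,26,27,28,29,30,31}
step 11: z <- ((-5 + -5) + min(-6, 4)) {0,1,2,3,4,5,6,7,8,9,10,11,12,13,14,15,16,17,18,19,20,21,22,23,24,25,26,27,28,29,30,31}
step 12: y <- ((2 % 4) - y)           {0,1,2,3,4,5,6,7,8,9,10,11,12,13,14,15,16,17,18,19,20,21,22,23,24,25,26,27,28,29,30,31}

Answer: 13 steps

w: -5,-5,-5,-5,-5,-5,-5,-5,-5,-5,-5,-5,-5,-5,-5,-5,-5,-5,-5,-5,-5,-5,-5,-5,-5,-5,-5,-5,-5,-5,-5,-5
y: 0,0,0,0,0,0,0,0,0,0,0,0,0,0,0,0,0,0,0,0,0,0,0,0,0,0,0,0,0,0,0,0
z: -16,-16,-16,-16,-16,-16,-16,-16,-16,-16,-16,-16,-16,-16,-16,-16,-16,-16,-16,-16,-16,-16,-16,-16,-16,-16,-16,-16,-16,-16,-16,-16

steps = 13; useful = 416; efficiency = 416/416 = 1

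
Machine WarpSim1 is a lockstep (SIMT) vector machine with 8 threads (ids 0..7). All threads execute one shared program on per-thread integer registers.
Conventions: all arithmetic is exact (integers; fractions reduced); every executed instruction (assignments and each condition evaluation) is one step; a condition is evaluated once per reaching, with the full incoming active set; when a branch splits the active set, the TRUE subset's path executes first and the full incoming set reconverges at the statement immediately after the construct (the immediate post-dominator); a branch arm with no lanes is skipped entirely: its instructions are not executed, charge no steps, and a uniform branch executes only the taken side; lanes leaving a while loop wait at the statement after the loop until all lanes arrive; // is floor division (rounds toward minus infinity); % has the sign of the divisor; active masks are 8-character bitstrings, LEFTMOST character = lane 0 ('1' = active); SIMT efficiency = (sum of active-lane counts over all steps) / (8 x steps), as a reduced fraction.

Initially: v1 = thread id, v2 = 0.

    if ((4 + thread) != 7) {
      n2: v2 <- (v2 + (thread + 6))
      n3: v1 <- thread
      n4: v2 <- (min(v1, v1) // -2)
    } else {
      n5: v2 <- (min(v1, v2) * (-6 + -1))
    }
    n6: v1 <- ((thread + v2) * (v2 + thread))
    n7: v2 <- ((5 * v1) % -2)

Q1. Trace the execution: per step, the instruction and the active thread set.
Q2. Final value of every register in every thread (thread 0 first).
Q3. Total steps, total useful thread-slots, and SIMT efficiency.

step 0: eval ((4 + thread) != 7)     11111111
step 1: v2 <- (v2 + (thread + 6))    11101111
step 2: v1 <- thread                 11101111
step 3: v2 <- (min(v1, v1) // -2)    11101111
step 4: v2 <- (min(v1, v2) * (-6 + -1)) 00010000
step 5: v1 <- ((thread + v2) * (v2 + thread)) 11111111
step 6: v2 <- ((5 * v1) % -2)        11111111

Answer: 7 steps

v1: 0,0,1,9,4,4,9,9
v2: 0,0,-1,-1,0,0,-1,-1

steps = 7; useful = 46; efficiency = 46/56 = 23/28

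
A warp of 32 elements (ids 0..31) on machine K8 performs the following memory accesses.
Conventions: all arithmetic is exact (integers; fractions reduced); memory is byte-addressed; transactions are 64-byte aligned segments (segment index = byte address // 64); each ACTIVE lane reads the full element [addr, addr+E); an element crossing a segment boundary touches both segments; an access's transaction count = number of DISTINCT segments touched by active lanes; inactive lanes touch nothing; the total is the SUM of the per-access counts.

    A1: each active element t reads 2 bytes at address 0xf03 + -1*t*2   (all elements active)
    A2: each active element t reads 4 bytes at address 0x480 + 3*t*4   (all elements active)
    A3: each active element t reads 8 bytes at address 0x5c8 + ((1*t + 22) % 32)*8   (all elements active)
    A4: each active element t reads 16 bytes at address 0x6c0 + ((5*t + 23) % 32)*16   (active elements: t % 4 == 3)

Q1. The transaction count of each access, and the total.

A1: 2 transactions
A2: 6 transactions
A3: 5 transactions
A4: 8 transactions

Answer: 2,6,5,8; total 21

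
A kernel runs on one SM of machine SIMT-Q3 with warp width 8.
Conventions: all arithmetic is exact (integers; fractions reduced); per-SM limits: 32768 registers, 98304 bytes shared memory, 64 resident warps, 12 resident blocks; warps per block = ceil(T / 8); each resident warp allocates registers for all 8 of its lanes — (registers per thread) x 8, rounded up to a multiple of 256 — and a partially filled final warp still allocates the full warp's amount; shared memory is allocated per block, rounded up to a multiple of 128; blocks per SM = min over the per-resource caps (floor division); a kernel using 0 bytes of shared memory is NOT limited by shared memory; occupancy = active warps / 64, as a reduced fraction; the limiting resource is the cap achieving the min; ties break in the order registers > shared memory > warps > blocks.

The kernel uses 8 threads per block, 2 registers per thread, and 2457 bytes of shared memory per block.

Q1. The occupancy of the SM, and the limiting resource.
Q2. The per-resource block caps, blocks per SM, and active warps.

Answer: occupancy 3/16, limited by blocks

registers: 128 blocks
shared memory: 38 blocks
warps: 64 blocks
blocks: 12 blocks

Answer: 12 blocks, 12 active warps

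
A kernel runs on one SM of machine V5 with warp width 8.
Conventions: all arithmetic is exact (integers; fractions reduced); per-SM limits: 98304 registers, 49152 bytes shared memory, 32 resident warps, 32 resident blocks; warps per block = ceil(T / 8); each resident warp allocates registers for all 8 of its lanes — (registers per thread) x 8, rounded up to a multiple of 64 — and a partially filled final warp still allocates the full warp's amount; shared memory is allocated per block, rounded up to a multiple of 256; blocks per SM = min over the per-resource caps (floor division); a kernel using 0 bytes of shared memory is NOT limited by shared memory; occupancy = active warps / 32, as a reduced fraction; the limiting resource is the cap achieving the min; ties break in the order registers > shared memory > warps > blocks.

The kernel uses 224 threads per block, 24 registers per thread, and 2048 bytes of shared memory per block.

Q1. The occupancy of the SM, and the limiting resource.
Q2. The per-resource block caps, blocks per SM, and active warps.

Answer: occupancy 7/8, limited by warps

registers: 18 blocks
shared memory: 24 blocks
warps: 1 block
blocks: 32 blocks

Answer: 1 block, 28 active warps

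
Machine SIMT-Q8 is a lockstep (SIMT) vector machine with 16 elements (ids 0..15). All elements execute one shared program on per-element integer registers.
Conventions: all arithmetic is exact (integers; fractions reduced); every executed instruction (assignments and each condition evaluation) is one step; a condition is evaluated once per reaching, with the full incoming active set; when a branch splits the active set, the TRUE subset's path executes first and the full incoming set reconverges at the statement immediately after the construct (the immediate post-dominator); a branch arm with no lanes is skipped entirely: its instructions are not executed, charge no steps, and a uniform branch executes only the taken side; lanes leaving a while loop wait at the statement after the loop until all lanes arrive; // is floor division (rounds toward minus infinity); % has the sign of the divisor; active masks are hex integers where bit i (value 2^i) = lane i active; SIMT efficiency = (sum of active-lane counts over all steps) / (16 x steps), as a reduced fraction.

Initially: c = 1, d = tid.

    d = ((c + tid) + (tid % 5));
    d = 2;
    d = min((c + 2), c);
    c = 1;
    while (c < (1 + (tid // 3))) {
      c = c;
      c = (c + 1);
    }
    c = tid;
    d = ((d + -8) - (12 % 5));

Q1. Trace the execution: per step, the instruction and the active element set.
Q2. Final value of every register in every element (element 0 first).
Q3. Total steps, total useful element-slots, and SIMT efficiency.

step 0: d <- ((c + tid) + (tid % 5)) 0xffff
step 1: d <- 2                       0xffff
step 2: d <- min((c + 2), c)         0xffff
step 3: c <- 1                       0xffff
step 4: eval (c < (1 + (tid // 3)))  0xffff
step 5: c <- c                       0xfff8
step 6: c <- (c + 1)                 0xfff8
step 7: eval (c < (1 + (tid // 3)))  0xfff8
step 8: c <- c                       0xffc0
step 9: c <- (c + 1)                 0xffc0
step 10: eval (c < (1 + (tid // 3)))  0xffc0
step 11: c <- c                       0xfe00
step 12: c <- (c + 1)                 0xfe00
step 13: eval (c < (1 + (tid // 3)))  0xfe00
step 14: c <- c                       0xf000
step 15: c <- (c + 1)                 0xf000
step 16: eval (c < (1 + (tid // 3)))  0xf000
step 17: c <- c                       0x8000
step 18: c <- (c + 1)                 0x8000
step 19: eval (c < (1 + (tid // 3)))  0x8000
step 20: c <- tid                     0xffff
step 21: d <- ((d + -8) - (12 % 5))   0xffff

Answer: 22 steps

c: 0,1,2,3,4,5,6,7,8,9,10,11,12,13,14,15
d: -9,-9,-9,-9,-9,-9,-9,-9,-9,-9,-9,-9,-9,-9,-9,-9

steps = 22; useful = 217; efficiency = 217/352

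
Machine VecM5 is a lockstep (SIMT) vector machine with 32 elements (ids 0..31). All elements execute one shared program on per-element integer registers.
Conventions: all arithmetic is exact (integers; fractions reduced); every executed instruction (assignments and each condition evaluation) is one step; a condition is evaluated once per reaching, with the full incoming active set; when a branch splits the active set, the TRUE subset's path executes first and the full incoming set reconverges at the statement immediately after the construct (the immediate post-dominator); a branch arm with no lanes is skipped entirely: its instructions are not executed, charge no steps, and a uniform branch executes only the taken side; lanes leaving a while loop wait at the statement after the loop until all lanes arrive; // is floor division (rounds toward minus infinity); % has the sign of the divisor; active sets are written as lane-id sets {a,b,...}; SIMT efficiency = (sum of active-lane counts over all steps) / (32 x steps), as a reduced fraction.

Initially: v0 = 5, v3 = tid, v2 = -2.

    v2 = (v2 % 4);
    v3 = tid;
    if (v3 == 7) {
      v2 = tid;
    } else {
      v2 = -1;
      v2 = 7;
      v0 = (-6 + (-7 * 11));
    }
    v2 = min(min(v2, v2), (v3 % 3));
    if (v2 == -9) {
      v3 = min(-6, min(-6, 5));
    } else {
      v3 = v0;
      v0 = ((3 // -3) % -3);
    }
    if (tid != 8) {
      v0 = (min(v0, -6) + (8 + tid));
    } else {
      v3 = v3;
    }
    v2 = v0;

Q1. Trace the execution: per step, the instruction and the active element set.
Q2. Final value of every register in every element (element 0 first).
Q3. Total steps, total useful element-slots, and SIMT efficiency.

step 0: v2 <- (v2 % 4)               {0,1,2,3,4,5,6,7,8,9,10,11,12,13,14,15,16,17,18,19,20,21,22,23,24,25,26,27,28,29,30,31}
step 1: v3 <- tid                    {0,1,2,3,4,5,6,7,8,9,10,11,12,13,14,15,16,17,18,19,20,21,22,23,24,25,26,27,28,29,30,31}
step 2: eval (v3 == 7)               {0,1,2,3,4,5,6,7,8,9,10,11,12,13,14,15,16,17,18,19,20,21,22,23,24,25,26,27,28,29,30,31}
step 3: v2 <- tid                    {7}
step 4: v2 <- -1                     {0,1,2,3,4,5,6,8,9,10,11,12,13,14,15,16,17,18,19,20,21,22,23,24,25,26,27,28,29,30,31}
step 5: v2 <- 7                      {0,1,2,3,4,5,6,8,9,10,11,12,13,14,15,16,17,18,19,20,21,22,23,24,25,26,27,28,29,30,31}
step 6: v0 <- (-6 + (-7 * 11))       {0,1,2,3,4,5,6,8,9,10,11,12,13,14,15,16,17,18,19,20,21,22,23,24,25,26,27,28,29,30,31}
step 7: v2 <- min(min(v2, v2), (v3 % 3)) {0,1,2,3,4,5,6,7,8,9,10,11,12,13,14,15,16,17,18,19,20,21,22,23,24,25,26,27,28,29,30,31}
step 8: eval (v2 == -9)              {0,1,2,3,4,5,6,7,8,9,10,11,12,13,14,15,16,17,18,19,20,21,22,23,24,25,26,27,28,29,30,31}
step 9: v3 <- v0                     {0,1,2,3,4,5,6,7,8,9,10,11,12,13,14,15,16,17,18,19,20,21,22,23,24,25,26,27,28,29,30,31}
step 10: v0 <- ((3 // -3) % -3)       {0,1,2,3,4,5,6,7,8,9,10,11,12,13,14,15,16,17,18,19,20,21,22,23,24,25,26,27,28,29,30,31}
step 11: eval (tid != 8)              {0,1,2,3,4,5,6,7,8,9,10,11,12,13,14,15,16,17,18,19,20,21,22,23,24,25,26,27,28,29,30,31}
step 12: v0 <- (min(v0, -6) + (8 + tid)) {0,1,2,3,4,5,6,7,9,10,11,12,13,14,15,16,17,18,19,20,21,22,23,24,25,26,27,28,29,30,31}
step 13: v3 <- v3                     {8}
step 14: v2 <- v0                     {0,1,2,3,4,5,6,7,8,9,10,11,12,13,14,15,16,17,18,19,20,21,22,23,24,25,26,27,28,29,30,31}

Answer: 15 steps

v0: 2,3,4,5,6,7,8,9,-1,11,12,13,14,15,16,17,18,19,20,21,22,23,24,25,26,27,28,29,30,31,32,33
v3: -83,-83,-83,-83,-83,-83,-83,5,-83,-83,-83,-83,-83,-83,-83,-83,-83,-83,-83,-83,-83,-83,-83,-83,-83,-83,-83,-83,-83,-83,-83,-83
v2: 2,3,4,5,6,7,8,9,-1,11,12,13,14,15,16,17,18,19,20,21,22,23,24,25,26,27,28,29,30,31,32,33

steps = 15; useful = 414; efficiency = 414/480 = 69/80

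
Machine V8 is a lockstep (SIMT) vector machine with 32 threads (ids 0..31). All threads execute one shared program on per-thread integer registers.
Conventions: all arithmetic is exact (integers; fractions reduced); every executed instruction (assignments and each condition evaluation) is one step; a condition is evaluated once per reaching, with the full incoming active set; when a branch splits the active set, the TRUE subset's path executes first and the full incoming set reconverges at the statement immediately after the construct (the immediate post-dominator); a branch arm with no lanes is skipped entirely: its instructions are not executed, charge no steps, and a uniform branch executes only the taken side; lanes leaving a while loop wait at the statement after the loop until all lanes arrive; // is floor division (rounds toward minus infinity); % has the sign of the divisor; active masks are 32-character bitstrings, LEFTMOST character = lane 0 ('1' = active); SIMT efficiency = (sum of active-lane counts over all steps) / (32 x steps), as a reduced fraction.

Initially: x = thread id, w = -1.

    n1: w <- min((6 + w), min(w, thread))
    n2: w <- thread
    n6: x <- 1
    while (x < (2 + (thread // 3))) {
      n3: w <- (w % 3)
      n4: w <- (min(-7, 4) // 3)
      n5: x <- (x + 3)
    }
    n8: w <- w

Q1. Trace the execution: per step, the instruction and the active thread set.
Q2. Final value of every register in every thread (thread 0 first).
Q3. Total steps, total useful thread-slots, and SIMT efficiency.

step 0: w <- min((6 + w), min(w, thread)) 11111111111111111111111111111111
step 1: w <- thread                  11111111111111111111111111111111
step 2: x <- 1                       11111111111111111111111111111111
step 3: eval (x < (2 + (thread // 3))) 11111111111111111111111111111111
step 4: w <- (w % 3)                 11111111111111111111111111111111
step 5: w <- (min(-7, 4) // 3)       11111111111111111111111111111111
step 6: x <- (x + 3)                 11111111111111111111111111111111
step 7: eval (x < (2 + (thread // 3))) 11111111111111111111111111111111
step 8: w <- (w % 3)                 00000000011111111111111111111111
step 9: w <- (min(-7, 4) // 3)       00000000011111111111111111111111
step 10: x <- (x + 3)                 00000000011111111111111111111111
step 11: eval (x < (2 + (thread // 3))) 00000000011111111111111111111111
step 12: w <- (w % 3)                 00000000000000000011111111111111
step 13: w <- (min(-7, 4) // 3)       00000000000000000011111111111111
step 14: x <- (x + 3)                 00000000000000000011111111111111
step 15: eval (x < (2 + (thread // 3))) 00000000000000000011111111111111
step 16: w <- (w % 3)                 00000000000000000000000000011111
step 17: w <- (min(-7, 4) // 3)       00000000000000000000000000011111
step 18: x <- (x + 3)                 00000000000000000000000000011111
step 19: eval (x < (2 + (thread // 3))) 00000000000000000000000000011111
step 20: w <- w                       11111111111111111111111111111111

Answer: 21 steps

x: 4,4,4,4,4,4,4,4,4,7,7,7,7,7,7,7,7,7,10,10,10,10,10,10,10,10,10,13,13,13,13,13
w: -3,-3,-3,-3,-3,-3,-3,-3,-3,-3,-3,-3,-3,-3,-3,-3,-3,-3,-3,-3,-3,-3,-3,-3,-3,-3,-3,-3,-3,-3,-3,-3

steps = 21; useful = 456; efficiency = 456/672 = 19/28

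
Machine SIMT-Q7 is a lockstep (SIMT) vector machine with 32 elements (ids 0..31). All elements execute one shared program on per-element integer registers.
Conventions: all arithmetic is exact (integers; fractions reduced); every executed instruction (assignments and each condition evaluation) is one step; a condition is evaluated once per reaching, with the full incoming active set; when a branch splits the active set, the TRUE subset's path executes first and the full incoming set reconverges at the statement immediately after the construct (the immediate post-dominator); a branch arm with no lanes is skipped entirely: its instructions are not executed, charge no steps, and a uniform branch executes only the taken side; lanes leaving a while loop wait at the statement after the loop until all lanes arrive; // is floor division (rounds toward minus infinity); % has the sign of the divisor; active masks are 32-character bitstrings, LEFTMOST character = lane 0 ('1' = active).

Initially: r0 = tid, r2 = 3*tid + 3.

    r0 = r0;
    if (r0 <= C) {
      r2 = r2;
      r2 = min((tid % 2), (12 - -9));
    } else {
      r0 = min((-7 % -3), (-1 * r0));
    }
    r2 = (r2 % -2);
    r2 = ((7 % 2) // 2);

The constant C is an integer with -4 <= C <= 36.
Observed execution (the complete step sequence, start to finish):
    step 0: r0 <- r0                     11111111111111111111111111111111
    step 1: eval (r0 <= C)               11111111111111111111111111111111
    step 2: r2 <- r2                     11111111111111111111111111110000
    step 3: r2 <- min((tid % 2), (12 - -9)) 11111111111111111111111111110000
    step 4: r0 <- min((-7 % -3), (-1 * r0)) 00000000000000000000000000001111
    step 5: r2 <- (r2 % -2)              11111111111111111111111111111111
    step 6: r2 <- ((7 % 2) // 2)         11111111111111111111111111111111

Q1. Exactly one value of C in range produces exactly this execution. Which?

Answer: C = 27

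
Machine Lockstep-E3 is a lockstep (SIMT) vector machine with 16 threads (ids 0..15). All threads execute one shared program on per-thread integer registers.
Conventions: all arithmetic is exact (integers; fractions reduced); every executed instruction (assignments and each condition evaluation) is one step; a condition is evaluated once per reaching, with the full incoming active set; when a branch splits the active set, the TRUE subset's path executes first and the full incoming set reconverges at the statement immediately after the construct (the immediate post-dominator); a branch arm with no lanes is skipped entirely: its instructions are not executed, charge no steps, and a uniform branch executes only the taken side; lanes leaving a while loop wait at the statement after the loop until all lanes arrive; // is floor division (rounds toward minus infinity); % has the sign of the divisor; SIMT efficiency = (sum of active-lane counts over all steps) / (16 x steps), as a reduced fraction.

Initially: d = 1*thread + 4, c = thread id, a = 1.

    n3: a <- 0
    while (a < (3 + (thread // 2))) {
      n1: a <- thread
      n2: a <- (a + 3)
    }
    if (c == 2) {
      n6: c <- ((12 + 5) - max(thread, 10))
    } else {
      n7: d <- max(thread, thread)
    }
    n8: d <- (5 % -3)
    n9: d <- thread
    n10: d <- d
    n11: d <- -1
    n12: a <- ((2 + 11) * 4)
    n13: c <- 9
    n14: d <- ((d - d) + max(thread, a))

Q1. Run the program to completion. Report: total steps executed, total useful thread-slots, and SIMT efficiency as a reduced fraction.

Answer: 15 steps, 224 useful, 14/15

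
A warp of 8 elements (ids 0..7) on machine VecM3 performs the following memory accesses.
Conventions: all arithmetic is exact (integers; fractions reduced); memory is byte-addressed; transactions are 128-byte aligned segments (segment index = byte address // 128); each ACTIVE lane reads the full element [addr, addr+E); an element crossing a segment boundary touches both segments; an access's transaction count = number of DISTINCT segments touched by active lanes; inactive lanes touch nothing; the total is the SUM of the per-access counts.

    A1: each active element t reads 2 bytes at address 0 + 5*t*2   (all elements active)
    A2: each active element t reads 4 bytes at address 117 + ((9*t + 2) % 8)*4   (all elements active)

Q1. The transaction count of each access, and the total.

A1: 1 transaction
A2: 2 transactions

Answer: 1,2; total 3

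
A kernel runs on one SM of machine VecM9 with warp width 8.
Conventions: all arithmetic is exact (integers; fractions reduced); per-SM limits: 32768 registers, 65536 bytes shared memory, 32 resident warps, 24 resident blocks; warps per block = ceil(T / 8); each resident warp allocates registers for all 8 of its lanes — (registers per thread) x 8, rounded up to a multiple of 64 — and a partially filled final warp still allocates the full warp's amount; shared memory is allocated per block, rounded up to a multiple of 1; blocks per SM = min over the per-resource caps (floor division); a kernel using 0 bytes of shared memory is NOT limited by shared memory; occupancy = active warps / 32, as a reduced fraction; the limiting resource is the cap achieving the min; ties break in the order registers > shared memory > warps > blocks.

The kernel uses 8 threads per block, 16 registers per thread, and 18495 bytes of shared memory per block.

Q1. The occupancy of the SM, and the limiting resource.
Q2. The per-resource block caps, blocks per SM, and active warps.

Answer: occupancy 3/32, limited by shared memory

registers: 256 blocks
shared memory: 3 blocks
warps: 32 blocks
blocks: 24 blocks

Answer: 3 blocks, 3 active warps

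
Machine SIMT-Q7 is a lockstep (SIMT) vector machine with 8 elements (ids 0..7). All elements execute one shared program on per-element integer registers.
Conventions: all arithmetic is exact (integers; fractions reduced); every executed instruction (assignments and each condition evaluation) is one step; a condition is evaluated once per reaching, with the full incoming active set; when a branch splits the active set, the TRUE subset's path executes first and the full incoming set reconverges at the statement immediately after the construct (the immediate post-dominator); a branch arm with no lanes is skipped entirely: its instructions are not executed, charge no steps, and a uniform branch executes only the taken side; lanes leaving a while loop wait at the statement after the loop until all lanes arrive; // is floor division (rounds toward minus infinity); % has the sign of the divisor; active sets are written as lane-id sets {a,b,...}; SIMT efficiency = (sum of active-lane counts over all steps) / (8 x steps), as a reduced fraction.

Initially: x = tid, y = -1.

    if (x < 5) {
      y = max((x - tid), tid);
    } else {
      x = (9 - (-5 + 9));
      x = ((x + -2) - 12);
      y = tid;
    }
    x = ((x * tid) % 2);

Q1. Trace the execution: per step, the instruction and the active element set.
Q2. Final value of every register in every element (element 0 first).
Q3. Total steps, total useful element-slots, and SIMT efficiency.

step 0: eval (x < 5)                 {0,1,2,3,4,5,6,7}
step 1: y <- max((x - tid), tid)     {0,1,2,3,4}
step 2: x <- (9 - (-5 + 9))          {5,6,7}
step 3: x <- ((x + -2) - 12)         {5,6,7}
step 4: y <- tid                     {5,6,7}
step 5: x <- ((x * tid) % 2)         {0,1,2,3,4,5,6,7}

Answer: 6 steps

x: 0,1,0,1,0,1,0,1
y: 0,1,2,3,4,5,6,7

steps = 6; useful = 30; efficiency = 30/48 = 5/8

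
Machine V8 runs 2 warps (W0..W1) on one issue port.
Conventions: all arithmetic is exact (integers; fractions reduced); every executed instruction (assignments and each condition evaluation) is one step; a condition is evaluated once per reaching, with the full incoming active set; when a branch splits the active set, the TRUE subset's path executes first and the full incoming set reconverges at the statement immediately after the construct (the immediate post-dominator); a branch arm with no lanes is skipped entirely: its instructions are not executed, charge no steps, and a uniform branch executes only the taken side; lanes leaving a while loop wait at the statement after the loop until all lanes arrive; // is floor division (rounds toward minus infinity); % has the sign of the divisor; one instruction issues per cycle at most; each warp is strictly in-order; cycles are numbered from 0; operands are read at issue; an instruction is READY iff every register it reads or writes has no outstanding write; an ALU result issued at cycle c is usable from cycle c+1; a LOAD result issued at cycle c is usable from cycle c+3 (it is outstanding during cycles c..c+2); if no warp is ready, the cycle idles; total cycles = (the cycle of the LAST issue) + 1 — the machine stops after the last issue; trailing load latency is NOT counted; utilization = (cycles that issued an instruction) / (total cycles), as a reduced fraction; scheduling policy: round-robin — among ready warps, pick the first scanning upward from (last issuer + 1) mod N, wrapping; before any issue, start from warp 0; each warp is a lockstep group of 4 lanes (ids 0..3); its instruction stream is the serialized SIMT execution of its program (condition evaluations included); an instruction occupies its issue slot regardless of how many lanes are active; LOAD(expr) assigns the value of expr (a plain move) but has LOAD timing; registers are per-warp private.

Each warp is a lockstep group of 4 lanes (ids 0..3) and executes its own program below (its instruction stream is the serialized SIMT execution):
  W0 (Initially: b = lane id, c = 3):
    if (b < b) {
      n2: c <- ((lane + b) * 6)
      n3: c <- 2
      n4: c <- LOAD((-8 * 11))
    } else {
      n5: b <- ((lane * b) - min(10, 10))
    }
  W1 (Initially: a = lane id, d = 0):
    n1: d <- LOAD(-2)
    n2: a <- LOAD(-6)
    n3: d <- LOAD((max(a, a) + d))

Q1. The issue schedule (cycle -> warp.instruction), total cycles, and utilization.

cycle 0: W0.I0
cycle 1: W1.I0
cycle 2: W0.I1
cycle 3: W1.I1
cycle 4: idle
cycle 5: idle
cycle 6: W1.I2

Answer: 7 cycles, utilization 5/7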